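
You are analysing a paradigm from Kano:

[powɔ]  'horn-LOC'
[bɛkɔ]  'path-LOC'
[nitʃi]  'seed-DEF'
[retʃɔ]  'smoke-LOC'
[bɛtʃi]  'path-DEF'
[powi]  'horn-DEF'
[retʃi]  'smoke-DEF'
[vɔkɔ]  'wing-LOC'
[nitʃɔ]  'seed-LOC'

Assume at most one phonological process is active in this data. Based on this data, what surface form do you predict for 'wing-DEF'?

[vɔtʃi]

The root 'path' surfaces as [bɛkɔ] and [bɛtʃi], with a stem-final [k] ~ [tʃ] alternation.
But 'seed' keeps [tʃ] in both environments ([nitʃɔ], [nitʃi]), so there is no rule changing /tʃ/ to [k] before the LOC suffix.
The alternation reflects palatalization before a front vowel: /k/ becomes palato-alveolar [tʃ] before a front vowel. /k/ is underlying.
From [vɔkɔ] the stem 'wing' is /vɔk/; before a front vowel this yields [vɔtʃi].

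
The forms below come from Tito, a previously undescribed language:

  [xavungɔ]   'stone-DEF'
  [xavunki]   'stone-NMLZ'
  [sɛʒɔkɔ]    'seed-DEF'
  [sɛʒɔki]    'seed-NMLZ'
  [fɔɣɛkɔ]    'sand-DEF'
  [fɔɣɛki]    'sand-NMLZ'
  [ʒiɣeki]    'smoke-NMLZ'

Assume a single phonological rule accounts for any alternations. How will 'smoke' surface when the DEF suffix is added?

The DEF morpheme has two allomorphs, [-gɔ] and [-kɔ].
The NMLZ suffix, which begins with [k], is invariant after every stem; so [k] is not altered by any rule here.
So the underlying form is /-gɔ/, and voiced stops become voiceless after a vowel.
After 'smoke', which ends in a vowel, the suffix surfaces as [-kɔ], giving [ʒiɣekɔ].

[ʒiɣekɔ]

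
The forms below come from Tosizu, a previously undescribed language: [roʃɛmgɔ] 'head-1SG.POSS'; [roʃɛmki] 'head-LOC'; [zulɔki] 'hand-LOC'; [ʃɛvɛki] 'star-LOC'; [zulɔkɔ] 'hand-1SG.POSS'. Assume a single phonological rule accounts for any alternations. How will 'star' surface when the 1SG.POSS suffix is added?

[ʃɛvɛkɔ]

The 1SG.POSS suffix surfaces as [-gɔ] and [-kɔ], depending on the final segment of the stem.
The LOC suffix, which begins with [k], is invariant after every stem; so [k] is not altered by any rule here.
The 1SG.POSS suffix is therefore /-gɔ/ underlyingly, with post-vocalic devoicing: voiced stops become voiceless after a vowel.
After 'star', which ends in a vowel, the suffix surfaces as [-kɔ], giving [ʃɛvɛkɔ].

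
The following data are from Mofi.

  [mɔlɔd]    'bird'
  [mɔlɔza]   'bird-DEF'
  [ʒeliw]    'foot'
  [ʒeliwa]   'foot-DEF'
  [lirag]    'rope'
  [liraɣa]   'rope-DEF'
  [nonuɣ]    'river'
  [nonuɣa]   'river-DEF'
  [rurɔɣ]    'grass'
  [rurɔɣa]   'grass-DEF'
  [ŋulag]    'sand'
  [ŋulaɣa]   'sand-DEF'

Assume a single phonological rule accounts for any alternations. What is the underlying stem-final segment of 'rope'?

/g/

In [lirag] and [liraɣa] the final segment of 'rope' alternates: [g] ~ [ɣ].
If /ɣ/ were underlying and a rule turned it into [g] in isolation, 'river' would also alternate; but it has [ɣ] in both [nonuɣ] and [nonuɣa].
The alternation reflects intervocalic spirantization: voiced stops become fricatives between vowels. /g/ is underlying.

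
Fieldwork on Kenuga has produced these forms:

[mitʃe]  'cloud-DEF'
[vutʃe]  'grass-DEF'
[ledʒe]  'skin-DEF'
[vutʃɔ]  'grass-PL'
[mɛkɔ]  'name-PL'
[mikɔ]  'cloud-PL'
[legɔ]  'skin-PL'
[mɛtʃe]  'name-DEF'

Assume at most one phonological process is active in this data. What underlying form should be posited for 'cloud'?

The stem for 'cloud' ends in [tʃ] in [mitʃe] but [k] in [mikɔ].
But 'grass' keeps [tʃ] in both environments ([vutʃe], [vutʃɔ]), so there is no rule changing /tʃ/ to [k] before the PL suffix.
So /k/ is underlying, and a rule of palatalization before a front vowel — /k/ and /g/ become palato-alveolar [tʃ] and [dʒ] before a front vowel — gives [tʃ].

/mik/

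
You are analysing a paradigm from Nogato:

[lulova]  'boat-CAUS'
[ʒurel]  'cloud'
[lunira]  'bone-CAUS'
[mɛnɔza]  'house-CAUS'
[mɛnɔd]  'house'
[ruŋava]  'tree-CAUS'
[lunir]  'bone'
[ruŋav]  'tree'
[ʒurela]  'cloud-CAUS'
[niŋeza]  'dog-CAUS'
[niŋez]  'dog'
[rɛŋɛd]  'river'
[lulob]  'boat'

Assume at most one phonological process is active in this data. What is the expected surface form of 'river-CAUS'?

'house' shows [z] ~ [d] at the end of the stem ([mɛnɔza] vs [mɛnɔd]).
The stem 'dog' ([niŋeza], [niŋez]) shows [z] unchanged in both environments, so [z] cannot be basic with [d] derived in isolation.
The alternation reflects intervocalic spirantization: voiced stops become fricatives between vowels. /d/ is underlying.
From [rɛŋɛd] the stem 'river' is /rɛŋɛd/; between vowels this yields [rɛŋɛza].

[rɛŋɛza]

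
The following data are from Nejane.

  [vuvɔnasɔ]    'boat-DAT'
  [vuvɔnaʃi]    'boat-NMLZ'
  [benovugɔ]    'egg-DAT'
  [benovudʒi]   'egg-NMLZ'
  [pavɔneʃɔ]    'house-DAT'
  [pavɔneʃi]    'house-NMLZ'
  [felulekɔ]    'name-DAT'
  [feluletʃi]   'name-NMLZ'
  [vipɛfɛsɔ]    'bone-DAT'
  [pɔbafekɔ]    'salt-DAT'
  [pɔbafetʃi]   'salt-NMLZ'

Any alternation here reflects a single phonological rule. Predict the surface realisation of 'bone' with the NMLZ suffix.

The stem for 'boat' ends in [s] in [vuvɔnasɔ] but [ʃ] in [vuvɔnaʃi].
If /ʃ/ were underlying and a rule turned it into [s] before the DAT suffix, 'house' would also alternate; but it has [ʃ] in both [pavɔneʃɔ] and [pavɔneʃi].
The alternation reflects palatalization before a front vowel: /k/, /g/ and /s/ become palato-alveolar [tʃ], [dʒ] and [ʃ] before a front vowel. /s/ is underlying.
From [vipɛfɛsɔ] the stem 'bone' is /vipɛfɛs/; before a front vowel this yields [vipɛfɛʃi].

[vipɛfɛʃi]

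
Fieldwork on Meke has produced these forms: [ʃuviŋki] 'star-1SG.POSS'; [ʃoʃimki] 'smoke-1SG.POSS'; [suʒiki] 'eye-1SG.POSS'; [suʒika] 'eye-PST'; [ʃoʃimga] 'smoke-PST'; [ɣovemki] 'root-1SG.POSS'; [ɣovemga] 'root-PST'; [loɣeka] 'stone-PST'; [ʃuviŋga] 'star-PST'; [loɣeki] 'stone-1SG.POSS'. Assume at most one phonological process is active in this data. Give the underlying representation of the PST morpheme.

/-ga/

The PST suffix surfaces as [-ga] and [-ka], depending on the final segment of the stem.
The 1SG.POSS suffix, which begins with [k], is invariant after every stem; so [k] is not altered by any rule here.
The PST suffix is therefore /-ga/ underlyingly, with post-vocalic devoicing: voiced stops become voiceless after a vowel.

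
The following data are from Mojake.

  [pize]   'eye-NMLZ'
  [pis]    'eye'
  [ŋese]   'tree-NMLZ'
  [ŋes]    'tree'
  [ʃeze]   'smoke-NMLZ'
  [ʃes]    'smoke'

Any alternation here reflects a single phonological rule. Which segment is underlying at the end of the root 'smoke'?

/z/

The stem for 'smoke' ends in [z] in [ʃeze] but [s] in [ʃes].
The stem 'tree' ([ŋese], [ŋes]) shows [s] unchanged in both environments, so [s] cannot be basic with [z] derived before the NMLZ suffix.
The underlying segment must be /z/; voiced obstruents become voiceless word-finally, yielding [s] there.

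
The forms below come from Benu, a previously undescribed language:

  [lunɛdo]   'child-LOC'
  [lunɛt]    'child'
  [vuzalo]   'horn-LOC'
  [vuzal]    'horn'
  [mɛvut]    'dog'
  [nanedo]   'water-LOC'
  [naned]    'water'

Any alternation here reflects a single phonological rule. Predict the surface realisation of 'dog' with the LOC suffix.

[mɛvudo]

The root 'child' surfaces as [lunɛdo] and [lunɛt], with a stem-final [d] ~ [t] alternation.
The stem 'water' ([nanedo], [naned]) shows [d] unchanged in both environments, so [d] cannot be basic with [t] derived in isolation.
The alternation reflects intervocalic voicing: voiceless stops become voiced between vowels. /t/ is underlying.
From [mɛvut] the stem 'dog' is /mɛvut/; between vowels this yields [mɛvudo].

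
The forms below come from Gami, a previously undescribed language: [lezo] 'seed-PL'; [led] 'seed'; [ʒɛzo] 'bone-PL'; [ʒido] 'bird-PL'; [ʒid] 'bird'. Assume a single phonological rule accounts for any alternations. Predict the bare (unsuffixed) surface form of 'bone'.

[ʒɛd]

In [lezo] and [led] the final segment of 'seed' alternates: [z] ~ [d].
Compare 'bird', with invariant [d] in [ʒido] and [ʒid]: an analysis with underlying /d/ and a rule producing [z] before the PL suffix would wrongly predict alternation here too.
The alternation reflects word-final hardening: voiced fricatives become stops word-finally. /z/ is underlying.
The one attested form of 'bone', [ʒɛzo], shows underlying /ʒɛz/. Applying the same rule word-finally gives [ʒɛd].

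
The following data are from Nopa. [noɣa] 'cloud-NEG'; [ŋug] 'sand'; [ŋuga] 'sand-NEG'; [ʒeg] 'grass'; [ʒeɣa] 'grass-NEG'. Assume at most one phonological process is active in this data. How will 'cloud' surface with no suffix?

The stem for 'grass' ends in [g] in [ʒeg] but [ɣ] in [ʒeɣa].
If /g/ were underlying and a rule turned it into [ɣ] before the NEG suffix, 'sand' would also alternate; but it has [g] in both [ŋug] and [ŋuga].
So /ɣ/ is underlying, and a rule of word-final hardening — voiced fricatives become stops word-finally — gives [g].
From [noɣa] the stem 'cloud' is /noɣ/; word-finally this yields [nog].

[nog]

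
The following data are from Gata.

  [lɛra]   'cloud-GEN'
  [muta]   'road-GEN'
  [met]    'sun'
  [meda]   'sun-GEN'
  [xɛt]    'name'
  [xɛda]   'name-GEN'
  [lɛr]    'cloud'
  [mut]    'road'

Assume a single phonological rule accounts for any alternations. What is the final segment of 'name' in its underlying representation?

/d/

The root 'name' surfaces as [xɛda] and [xɛt], with a stem-final [d] ~ [t] alternation.
If /t/ were underlying and a rule turned it into [d] before the GEN suffix, 'road' would also alternate; but it has [t] in both [muta] and [mut].
So /d/ is underlying, and a rule of word-final obstruent devoicing — voiced obstruents become voiceless word-finally — gives [t].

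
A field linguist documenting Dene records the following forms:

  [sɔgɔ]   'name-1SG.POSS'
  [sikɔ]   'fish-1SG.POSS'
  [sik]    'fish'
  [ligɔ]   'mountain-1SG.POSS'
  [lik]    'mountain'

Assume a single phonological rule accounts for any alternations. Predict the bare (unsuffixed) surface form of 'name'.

[sɔk]

'mountain' shows [g] ~ [k] at the end of the stem ([ligɔ] vs [lik]).
But 'fish' keeps [k] in both environments ([sikɔ], [sik]), so there is no rule changing /k/ to [g] before the 1SG.POSS suffix.
Therefore /g/ is basic and [k] is derived by word-final obstruent devoicing (voiced obstruents become voiceless word-finally).
From [sɔgɔ] the stem 'name' is /sɔg/; word-finally this yields [sɔk].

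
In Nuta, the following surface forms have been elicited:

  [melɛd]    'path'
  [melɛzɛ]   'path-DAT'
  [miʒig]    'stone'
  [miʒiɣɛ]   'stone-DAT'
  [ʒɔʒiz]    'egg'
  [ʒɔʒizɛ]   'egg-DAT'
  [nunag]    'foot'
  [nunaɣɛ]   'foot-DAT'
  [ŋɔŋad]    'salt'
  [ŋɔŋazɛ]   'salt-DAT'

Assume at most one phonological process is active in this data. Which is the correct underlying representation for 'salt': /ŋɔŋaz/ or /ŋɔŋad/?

/ŋɔŋad/

In [ŋɔŋad] and [ŋɔŋazɛ] the final segment of 'salt' alternates: [d] ~ [z].
But 'egg' keeps [z] in both environments ([ʒɔʒiz], [ʒɔʒizɛ]), so there is no rule changing /z/ to [d] in isolation.
So /d/ is underlying, and a rule of intervocalic spirantization — voiced stops become fricatives between vowels — gives [z].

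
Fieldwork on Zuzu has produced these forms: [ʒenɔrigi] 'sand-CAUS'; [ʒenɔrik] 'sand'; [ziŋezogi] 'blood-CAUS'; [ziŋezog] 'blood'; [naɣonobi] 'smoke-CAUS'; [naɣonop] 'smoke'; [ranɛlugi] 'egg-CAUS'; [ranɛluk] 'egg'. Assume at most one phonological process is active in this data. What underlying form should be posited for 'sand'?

'sand' shows [g] ~ [k] at the end of the stem ([ʒenɔrigi] vs [ʒenɔrik]).
Compare 'blood', with invariant [g] in [ziŋezogi] and [ziŋezog]: an analysis with underlying /g/ and a rule producing [k] in isolation would wrongly predict alternation here too.
The alternation reflects intervocalic voicing: voiceless stops become voiced between vowels. /k/ is underlying.
So 'sand' = /ʒenɔrik/.

/ʒenɔrik/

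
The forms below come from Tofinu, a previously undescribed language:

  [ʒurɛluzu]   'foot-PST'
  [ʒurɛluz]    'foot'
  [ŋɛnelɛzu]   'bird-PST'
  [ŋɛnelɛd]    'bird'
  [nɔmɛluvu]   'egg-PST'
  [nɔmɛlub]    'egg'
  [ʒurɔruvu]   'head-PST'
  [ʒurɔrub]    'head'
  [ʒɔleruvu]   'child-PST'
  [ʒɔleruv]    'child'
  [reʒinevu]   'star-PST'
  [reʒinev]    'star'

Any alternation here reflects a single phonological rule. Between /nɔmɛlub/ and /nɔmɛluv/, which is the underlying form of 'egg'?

In [nɔmɛluvu] and [nɔmɛlub] the final segment of 'egg' alternates: [v] ~ [b].
Compare 'star', with invariant [v] in [reʒinevu] and [reʒinev]: an analysis with underlying /v/ and a rule producing [b] in isolation would wrongly predict alternation here too.
Therefore /b/ is basic and [v] is derived by intervocalic spirantization (voiced stops become fricatives between vowels).

/nɔmɛlub/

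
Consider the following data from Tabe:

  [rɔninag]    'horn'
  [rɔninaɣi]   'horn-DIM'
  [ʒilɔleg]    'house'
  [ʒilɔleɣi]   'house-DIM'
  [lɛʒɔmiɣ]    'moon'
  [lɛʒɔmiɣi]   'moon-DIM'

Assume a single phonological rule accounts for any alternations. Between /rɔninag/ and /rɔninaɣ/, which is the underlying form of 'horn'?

'horn' shows [g] ~ [ɣ] at the end of the stem ([rɔninag] vs [rɔninaɣi]).
Compare 'moon', with invariant [ɣ] in [lɛʒɔmiɣ] and [lɛʒɔmiɣi]: an analysis with underlying /ɣ/ and a rule producing [g] in isolation would wrongly predict alternation here too.
So /g/ is underlying, and a rule of intervocalic spirantization — voiced stops become fricatives between vowels — gives [ɣ].

/rɔninag/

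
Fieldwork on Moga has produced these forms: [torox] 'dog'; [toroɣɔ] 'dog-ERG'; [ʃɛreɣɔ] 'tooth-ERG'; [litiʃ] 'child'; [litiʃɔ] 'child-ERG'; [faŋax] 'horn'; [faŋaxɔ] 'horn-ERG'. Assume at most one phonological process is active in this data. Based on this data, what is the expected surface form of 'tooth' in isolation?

The stem for 'dog' ends in [x] in [torox] but [ɣ] in [toroɣɔ].
If /x/ were underlying and a rule turned it into [ɣ] before the ERG suffix, 'horn' would also alternate; but it has [x] in both [faŋax] and [faŋaxɔ].
The underlying segment must be /ɣ/; voiced obstruents become voiceless word-finally, yielding [x] there.
From [ʃɛreɣɔ] the stem 'tooth' is /ʃɛreɣ/; word-finally this yields [ʃɛrex].

[ʃɛrex]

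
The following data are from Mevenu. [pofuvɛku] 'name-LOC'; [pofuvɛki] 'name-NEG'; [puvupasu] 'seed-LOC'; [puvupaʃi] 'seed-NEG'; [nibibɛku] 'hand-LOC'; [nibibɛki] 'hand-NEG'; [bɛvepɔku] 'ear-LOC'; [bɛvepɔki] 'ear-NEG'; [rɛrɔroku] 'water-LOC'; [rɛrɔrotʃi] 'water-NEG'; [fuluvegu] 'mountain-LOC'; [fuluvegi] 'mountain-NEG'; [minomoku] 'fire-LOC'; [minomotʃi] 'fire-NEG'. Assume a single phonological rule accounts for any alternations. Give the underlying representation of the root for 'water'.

'water' shows [k] ~ [tʃ] at the end of the stem ([rɛrɔroku] vs [rɛrɔrotʃi]).
But 'ear' keeps [k] in both environments ([bɛvepɔku], [bɛvepɔki]), so there is no rule changing /k/ to [tʃ] before the NEG suffix.
So /tʃ/ is underlying, and a rule of depalatalization — palato-alveolar /tʃ/ and /ʃ/ become [k] and [s] when no front vowel follows — gives [k].
So 'water' = /rɛrɔrotʃ/.

/rɛrɔrotʃ/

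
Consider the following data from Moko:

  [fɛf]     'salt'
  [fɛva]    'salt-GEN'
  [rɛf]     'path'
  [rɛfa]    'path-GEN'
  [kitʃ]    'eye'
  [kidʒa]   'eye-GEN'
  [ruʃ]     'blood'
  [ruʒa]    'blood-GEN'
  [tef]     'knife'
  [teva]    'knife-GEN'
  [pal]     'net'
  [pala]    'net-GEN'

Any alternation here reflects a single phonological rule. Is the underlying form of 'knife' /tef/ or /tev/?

/tev/

In [tef] and [teva] the final segment of 'knife' alternates: [f] ~ [v].
But 'path' keeps [f] in both environments ([rɛf], [rɛfa]), so there is no rule changing /f/ to [v] before the GEN suffix.
Therefore /v/ is basic and [f] is derived by word-final obstruent devoicing (voiced obstruents become voiceless word-finally).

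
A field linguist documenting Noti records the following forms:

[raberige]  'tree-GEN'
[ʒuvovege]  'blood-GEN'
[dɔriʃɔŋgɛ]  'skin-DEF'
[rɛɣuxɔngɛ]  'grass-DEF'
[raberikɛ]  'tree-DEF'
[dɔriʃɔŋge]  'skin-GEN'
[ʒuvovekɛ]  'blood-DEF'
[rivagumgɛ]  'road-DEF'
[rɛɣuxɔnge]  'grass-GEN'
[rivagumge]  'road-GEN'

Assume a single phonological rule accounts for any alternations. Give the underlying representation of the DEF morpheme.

/-kɛ/

The DEF morpheme has two allomorphs, [-gɛ] and [-kɛ].
The GEN suffix, which begins with [g], is invariant after every stem; so [g] is not altered by any rule here.
The DEF suffix is therefore /-kɛ/ underlyingly, with post-nasal voicing: voiceless stops become voiced after a nasal.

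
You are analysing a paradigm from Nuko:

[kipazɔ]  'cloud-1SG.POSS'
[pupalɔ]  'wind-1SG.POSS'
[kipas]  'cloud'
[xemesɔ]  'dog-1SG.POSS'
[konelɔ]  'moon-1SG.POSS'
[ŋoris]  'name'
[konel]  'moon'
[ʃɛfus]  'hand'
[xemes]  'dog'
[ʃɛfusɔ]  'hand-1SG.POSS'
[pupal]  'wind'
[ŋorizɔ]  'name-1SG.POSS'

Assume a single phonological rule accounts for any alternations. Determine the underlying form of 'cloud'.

The root 'cloud' surfaces as [kipas] and [kipazɔ], with a stem-final [s] ~ [z] alternation.
But 'dog' keeps [s] in both environments ([xemes], [xemesɔ]), so there is no rule changing /s/ to [z] before the 1SG.POSS suffix.
The underlying segment must be /z/; voiced obstruents become voiceless word-finally, yielding [s] there.
So 'cloud' = /kipaz/.

/kipaz/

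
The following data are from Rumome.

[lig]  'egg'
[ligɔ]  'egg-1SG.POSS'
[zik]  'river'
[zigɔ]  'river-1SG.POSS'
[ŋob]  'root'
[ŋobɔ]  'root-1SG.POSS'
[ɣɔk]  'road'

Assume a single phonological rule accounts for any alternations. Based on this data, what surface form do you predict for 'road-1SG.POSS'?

[ɣɔgɔ]

The stem for 'river' ends in [k] in [zik] but [g] in [zigɔ].
But 'egg' keeps [g] in both environments ([lig], [ligɔ]), so there is no rule changing /g/ to [k] in isolation.
So /k/ is underlying, and a rule of intervocalic voicing — voiceless stops become voiced between vowels — gives [g].
From [ɣɔk] the stem 'road' is /ɣɔk/; between vowels this yields [ɣɔgɔ].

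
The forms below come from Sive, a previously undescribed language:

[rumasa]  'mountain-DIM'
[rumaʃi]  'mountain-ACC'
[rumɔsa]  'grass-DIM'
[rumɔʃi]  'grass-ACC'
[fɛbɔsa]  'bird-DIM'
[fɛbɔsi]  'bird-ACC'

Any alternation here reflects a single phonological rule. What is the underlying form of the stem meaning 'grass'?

The stem for 'grass' ends in [s] in [rumɔsa] but [ʃ] in [rumɔʃi].
The stem 'bird' ([fɛbɔsa], [fɛbɔsi]) shows [s] unchanged in both environments, so [s] cannot be basic with [ʃ] derived before the ACC suffix.
So /ʃ/ is underlying, and a rule of depalatalization — palato-alveolar /ʃ/ becomes [s] when no front vowel follows — gives [s].
Hence 'grass' is /rumɔʃ/ underlyingly.

/rumɔʃ/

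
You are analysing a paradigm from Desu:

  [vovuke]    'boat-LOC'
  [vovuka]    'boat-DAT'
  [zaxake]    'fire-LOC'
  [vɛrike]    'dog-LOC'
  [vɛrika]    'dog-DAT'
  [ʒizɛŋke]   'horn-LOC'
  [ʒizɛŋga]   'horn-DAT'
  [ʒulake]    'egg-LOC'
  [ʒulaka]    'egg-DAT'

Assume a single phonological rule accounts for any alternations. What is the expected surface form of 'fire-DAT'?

[zaxaka]

The DAT suffix surfaces as [-ga] and [-ka], depending on the final segment of the stem.
The LOC suffix, which begins with [k], is invariant after every stem; so [k] is not altered by any rule here.
The DAT suffix is therefore /-ga/ underlyingly, with post-vocalic devoicing: voiced stops become voiceless after a vowel.
After 'fire', which ends in a vowel, the suffix surfaces as [-ka], giving [zaxaka].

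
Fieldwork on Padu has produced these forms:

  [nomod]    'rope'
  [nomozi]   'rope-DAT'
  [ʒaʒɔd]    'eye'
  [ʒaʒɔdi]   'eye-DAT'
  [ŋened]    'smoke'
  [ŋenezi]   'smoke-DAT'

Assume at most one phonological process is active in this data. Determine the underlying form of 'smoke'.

/ŋenez/

'smoke' shows [d] ~ [z] at the end of the stem ([ŋened] vs [ŋenezi]).
But 'eye' keeps [d] in both environments ([ʒaʒɔd], [ʒaʒɔdi]), so there is no rule changing /d/ to [z] before the DAT suffix.
The underlying segment must be /z/; voiced fricatives become stops word-finally, yielding [d] there.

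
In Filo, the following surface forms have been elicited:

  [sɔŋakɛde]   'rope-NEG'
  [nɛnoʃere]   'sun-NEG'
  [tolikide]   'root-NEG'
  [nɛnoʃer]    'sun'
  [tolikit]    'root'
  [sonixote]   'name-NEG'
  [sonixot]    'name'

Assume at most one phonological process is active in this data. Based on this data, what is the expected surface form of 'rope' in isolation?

In [tolikit] and [tolikide] the final segment of 'root' alternates: [t] ~ [d].
Compare 'name', with invariant [t] in [sonixot] and [sonixote]: an analysis with underlying /t/ and a rule producing [d] before the NEG suffix would wrongly predict alternation here too.
The underlying segment must be /d/; voiced obstruents become voiceless word-finally, yielding [t] there.
The one attested form of 'rope', [sɔŋakɛde], shows underlying /sɔŋakɛd/. Applying the same rule word-finally gives [sɔŋakɛt].

[sɔŋakɛt]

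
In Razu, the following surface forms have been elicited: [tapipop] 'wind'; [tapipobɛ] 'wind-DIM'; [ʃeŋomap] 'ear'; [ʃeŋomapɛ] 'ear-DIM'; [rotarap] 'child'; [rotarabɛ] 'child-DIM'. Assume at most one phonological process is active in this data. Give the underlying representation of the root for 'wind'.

In [tapipop] and [tapipobɛ] the final segment of 'wind' alternates: [p] ~ [b].
The stem 'ear' ([ʃeŋomap], [ʃeŋomapɛ]) shows [p] unchanged in both environments, so [p] cannot be basic with [b] derived before the DIM suffix.
The alternation reflects word-final obstruent devoicing: voiced obstruents become voiceless word-finally. /b/ is underlying.

/tapipob/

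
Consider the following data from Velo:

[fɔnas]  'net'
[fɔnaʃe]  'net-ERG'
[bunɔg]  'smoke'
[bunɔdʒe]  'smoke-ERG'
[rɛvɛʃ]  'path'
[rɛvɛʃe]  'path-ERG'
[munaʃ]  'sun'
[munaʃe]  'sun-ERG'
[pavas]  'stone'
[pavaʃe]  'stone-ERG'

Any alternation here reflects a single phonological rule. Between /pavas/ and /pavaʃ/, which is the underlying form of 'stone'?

'stone' shows [s] ~ [ʃ] at the end of the stem ([pavas] vs [pavaʃe]).
If /ʃ/ were underlying and a rule turned it into [s] in isolation, 'path' would also alternate; but it has [ʃ] in both [rɛvɛʃ] and [rɛvɛʃe].
The underlying segment must be /s/; /g/ and /s/ become palato-alveolar [dʒ] and [ʃ] before a front vowel, yielding [ʃ] there.

/pavas/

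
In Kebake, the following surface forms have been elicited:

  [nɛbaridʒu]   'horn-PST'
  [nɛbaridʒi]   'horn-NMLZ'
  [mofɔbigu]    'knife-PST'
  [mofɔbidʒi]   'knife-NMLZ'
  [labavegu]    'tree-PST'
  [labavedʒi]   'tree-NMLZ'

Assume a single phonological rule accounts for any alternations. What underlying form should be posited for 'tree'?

In [labavegu] and [labavedʒi] the final segment of 'tree' alternates: [g] ~ [dʒ].
But 'horn' keeps [dʒ] in both environments ([nɛbaridʒu], [nɛbaridʒi]), so there is no rule changing /dʒ/ to [g] before the PST suffix.
The underlying segment must be /g/; /g/ becomes palato-alveolar [dʒ] before a front vowel, yielding [dʒ] there.

/labaveg/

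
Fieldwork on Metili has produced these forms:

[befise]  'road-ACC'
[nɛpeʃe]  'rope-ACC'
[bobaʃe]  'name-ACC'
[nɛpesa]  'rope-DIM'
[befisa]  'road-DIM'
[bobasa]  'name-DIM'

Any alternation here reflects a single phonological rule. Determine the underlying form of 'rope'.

/nɛpeʃ/

'rope' shows [s] ~ [ʃ] at the end of the stem ([nɛpesa] vs [nɛpeʃe]).
The stem 'road' ([befisa], [befise]) shows [s] unchanged in both environments, so [s] cannot be basic with [ʃ] derived before the ACC suffix.
So /ʃ/ is underlying, and a rule of depalatalization — palato-alveolar /ʃ/ becomes [s] when no front vowel follows — gives [s].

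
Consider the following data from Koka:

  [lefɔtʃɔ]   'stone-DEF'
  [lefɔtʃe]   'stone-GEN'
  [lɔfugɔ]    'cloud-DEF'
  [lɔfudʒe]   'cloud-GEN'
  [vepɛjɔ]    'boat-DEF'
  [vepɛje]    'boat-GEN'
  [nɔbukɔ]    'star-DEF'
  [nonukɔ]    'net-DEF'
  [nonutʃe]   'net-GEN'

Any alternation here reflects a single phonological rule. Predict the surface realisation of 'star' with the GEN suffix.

The stem for 'net' ends in [k] in [nonukɔ] but [tʃ] in [nonutʃe].
The stem 'stone' ([lefɔtʃɔ], [lefɔtʃe]) shows [tʃ] unchanged in both environments, so [tʃ] cannot be basic with [k] derived before the DEF suffix.
Therefore /k/ is basic and [tʃ] is derived by palatalization before a front vowel (/k/ and /g/ become palato-alveolar [tʃ] and [dʒ] before a front vowel).
From [nɔbukɔ] the stem 'star' is /nɔbuk/; before a front vowel this yields [nɔbutʃe].

[nɔbutʃe]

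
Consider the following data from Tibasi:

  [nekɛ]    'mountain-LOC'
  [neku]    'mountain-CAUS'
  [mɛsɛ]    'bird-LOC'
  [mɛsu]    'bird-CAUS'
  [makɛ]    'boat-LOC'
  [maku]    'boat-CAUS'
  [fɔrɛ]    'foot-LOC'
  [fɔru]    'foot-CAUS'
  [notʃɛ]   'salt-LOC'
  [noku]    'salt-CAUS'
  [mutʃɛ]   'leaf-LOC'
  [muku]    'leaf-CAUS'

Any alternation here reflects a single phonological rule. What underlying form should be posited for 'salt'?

The stem for 'salt' ends in [tʃ] in [notʃɛ] but [k] in [noku].
Compare 'mountain', with invariant [k] in [nekɛ] and [neku]: an analysis with underlying /k/ and a rule producing [tʃ] before the LOC suffix would wrongly predict alternation here too.
So /tʃ/ is underlying, and a rule of depalatalization — palato-alveolar /tʃ/ becomes [k] when no front vowel follows — gives [k].

/notʃ/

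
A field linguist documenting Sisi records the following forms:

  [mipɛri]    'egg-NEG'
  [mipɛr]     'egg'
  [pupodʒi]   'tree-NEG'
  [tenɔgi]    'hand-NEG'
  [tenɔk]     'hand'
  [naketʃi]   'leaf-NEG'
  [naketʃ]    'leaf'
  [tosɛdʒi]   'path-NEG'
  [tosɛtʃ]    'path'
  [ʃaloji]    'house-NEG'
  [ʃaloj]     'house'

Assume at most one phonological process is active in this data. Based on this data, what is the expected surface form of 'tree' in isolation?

[pupotʃ]

In [tosɛdʒi] and [tosɛtʃ] the final segment of 'path' alternates: [dʒ] ~ [tʃ].
If /tʃ/ were underlying and a rule turned it into [dʒ] before the NEG suffix, 'leaf' would also alternate; but it has [tʃ] in both [naketʃi] and [naketʃ].
So /dʒ/ is underlying, and a rule of word-final obstruent devoicing — voiced obstruents become voiceless word-finally — gives [tʃ].
The one attested form of 'tree', [pupodʒi], shows underlying /pupodʒ/. Applying the same rule word-finally gives [pupotʃ].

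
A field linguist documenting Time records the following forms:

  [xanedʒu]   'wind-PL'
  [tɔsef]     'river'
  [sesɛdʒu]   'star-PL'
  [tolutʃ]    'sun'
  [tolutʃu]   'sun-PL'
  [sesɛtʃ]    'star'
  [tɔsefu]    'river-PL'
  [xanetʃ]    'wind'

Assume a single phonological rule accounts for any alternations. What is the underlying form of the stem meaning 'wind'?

The root 'wind' surfaces as [xanetʃ] and [xanedʒu], with a stem-final [tʃ] ~ [dʒ] alternation.
The stem 'sun' ([tolutʃ], [tolutʃu]) shows [tʃ] unchanged in both environments, so [tʃ] cannot be basic with [dʒ] derived before the PL suffix.
So /dʒ/ is underlying, and a rule of word-final obstruent devoicing — voiced obstruents become voiceless word-finally — gives [tʃ].

/xanedʒ/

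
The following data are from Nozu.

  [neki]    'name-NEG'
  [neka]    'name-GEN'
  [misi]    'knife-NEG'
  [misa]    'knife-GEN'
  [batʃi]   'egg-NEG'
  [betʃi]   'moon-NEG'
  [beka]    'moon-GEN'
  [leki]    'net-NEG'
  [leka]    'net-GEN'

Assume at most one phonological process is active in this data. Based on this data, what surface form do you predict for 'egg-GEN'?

The root 'moon' surfaces as [betʃi] and [beka], with a stem-final [tʃ] ~ [k] alternation.
If /k/ were underlying and a rule turned it into [tʃ] before the NEG suffix, 'net' would also alternate; but it has [k] in both [leki] and [leka].
Therefore /tʃ/ is basic and [k] is derived by depalatalization (palato-alveolar /tʃ/ becomes [k] when no front vowel follows).
From [batʃi] the stem 'egg' is /batʃ/; when no front vowel follows this yields [baka].

[baka]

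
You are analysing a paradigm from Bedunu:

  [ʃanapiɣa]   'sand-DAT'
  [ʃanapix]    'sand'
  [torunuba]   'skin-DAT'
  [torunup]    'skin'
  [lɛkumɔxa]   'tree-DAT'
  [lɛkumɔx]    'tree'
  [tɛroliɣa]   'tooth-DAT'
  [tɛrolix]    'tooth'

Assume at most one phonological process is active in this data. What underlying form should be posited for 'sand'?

The stem for 'sand' ends in [ɣ] in [ʃanapiɣa] but [x] in [ʃanapix].
Compare 'tree', with invariant [x] in [lɛkumɔxa] and [lɛkumɔx]: an analysis with underlying /x/ and a rule producing [ɣ] before the DAT suffix would wrongly predict alternation here too.
The alternation reflects word-final obstruent devoicing: voiced obstruents become voiceless word-finally. /ɣ/ is underlying.
Hence 'sand' is /ʃanapiɣ/ underlyingly.

/ʃanapiɣ/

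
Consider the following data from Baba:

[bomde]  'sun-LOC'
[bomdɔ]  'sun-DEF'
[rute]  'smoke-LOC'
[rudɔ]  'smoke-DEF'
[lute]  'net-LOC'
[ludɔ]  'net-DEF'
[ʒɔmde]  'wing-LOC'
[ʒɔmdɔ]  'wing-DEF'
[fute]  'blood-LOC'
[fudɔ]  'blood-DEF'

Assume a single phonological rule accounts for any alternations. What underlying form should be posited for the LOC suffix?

The LOC suffix surfaces as [-de] and [-te], depending on the final segment of the stem.
By contrast the DEF suffix keeps its initial [d] throughout — that segment must be underlying.
So the underlying form is /-te/, and voiceless stops become voiced after a nasal.

/-te/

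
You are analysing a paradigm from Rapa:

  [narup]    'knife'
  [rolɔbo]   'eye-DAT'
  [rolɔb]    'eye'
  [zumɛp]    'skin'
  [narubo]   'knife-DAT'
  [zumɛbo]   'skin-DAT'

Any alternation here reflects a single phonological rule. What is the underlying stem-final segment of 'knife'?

/p/

The stem for 'knife' ends in [p] in [narup] but [b] in [narubo].
The stem 'eye' ([rolɔb], [rolɔbo]) shows [b] unchanged in both environments, so [b] cannot be basic with [p] derived in isolation.
The underlying segment must be /p/; voiceless stops become voiced between vowels, yielding [b] there.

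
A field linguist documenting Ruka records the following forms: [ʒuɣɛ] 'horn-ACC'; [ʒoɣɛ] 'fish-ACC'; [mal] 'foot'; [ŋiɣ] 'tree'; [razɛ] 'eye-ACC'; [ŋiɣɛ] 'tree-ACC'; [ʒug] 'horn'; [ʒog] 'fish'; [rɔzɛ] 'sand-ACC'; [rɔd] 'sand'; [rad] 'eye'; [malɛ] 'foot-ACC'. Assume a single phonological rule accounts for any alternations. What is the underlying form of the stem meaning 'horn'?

'horn' shows [ɣ] ~ [g] at the end of the stem ([ʒuɣɛ] vs [ʒug]).
Compare 'tree', with invariant [ɣ] in [ŋiɣɛ] and [ŋiɣ]: an analysis with underlying /ɣ/ and a rule producing [g] in isolation would wrongly predict alternation here too.
The underlying segment must be /g/; voiced stops become fricatives between vowels, yielding [ɣ] there.
Hence 'horn' is /ʒug/ underlyingly.

/ʒug/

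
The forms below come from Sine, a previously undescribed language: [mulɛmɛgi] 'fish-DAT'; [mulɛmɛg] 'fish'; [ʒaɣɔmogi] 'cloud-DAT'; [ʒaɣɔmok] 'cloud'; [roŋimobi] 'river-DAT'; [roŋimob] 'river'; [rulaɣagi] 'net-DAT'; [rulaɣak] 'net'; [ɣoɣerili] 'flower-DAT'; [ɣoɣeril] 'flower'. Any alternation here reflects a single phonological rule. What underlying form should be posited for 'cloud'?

'cloud' shows [g] ~ [k] at the end of the stem ([ʒaɣɔmogi] vs [ʒaɣɔmok]).
Compare 'fish', with invariant [g] in [mulɛmɛgi] and [mulɛmɛg]: an analysis with underlying /g/ and a rule producing [k] in isolation would wrongly predict alternation here too.
The underlying segment must be /k/; voiceless stops become voiced between vowels, yielding [g] there.
So 'cloud' = /ʒaɣɔmok/.

/ʒaɣɔmok/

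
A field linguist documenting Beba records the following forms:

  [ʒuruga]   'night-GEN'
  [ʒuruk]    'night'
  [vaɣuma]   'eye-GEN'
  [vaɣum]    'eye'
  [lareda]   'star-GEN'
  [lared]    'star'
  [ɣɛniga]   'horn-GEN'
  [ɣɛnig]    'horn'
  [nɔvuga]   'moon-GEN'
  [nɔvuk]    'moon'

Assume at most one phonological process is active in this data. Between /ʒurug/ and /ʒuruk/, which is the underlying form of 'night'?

The root 'night' surfaces as [ʒuruga] and [ʒuruk], with a stem-final [g] ~ [k] alternation.
The stem 'horn' ([ɣɛniga], [ɣɛnig]) shows [g] unchanged in both environments, so [g] cannot be basic with [k] derived in isolation.
The alternation reflects intervocalic voicing: voiceless stops become voiced between vowels. /k/ is underlying.

/ʒuruk/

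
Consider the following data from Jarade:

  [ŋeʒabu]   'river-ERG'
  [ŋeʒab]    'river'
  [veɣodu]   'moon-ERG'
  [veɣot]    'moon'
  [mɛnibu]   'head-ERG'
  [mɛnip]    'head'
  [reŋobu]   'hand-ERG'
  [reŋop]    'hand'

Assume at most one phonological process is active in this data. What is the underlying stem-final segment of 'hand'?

/p/

The stem for 'hand' ends in [b] in [reŋobu] but [p] in [reŋop].
The stem 'river' ([ŋeʒabu], [ŋeʒab]) shows [b] unchanged in both environments, so [b] cannot be basic with [p] derived in isolation.
The alternation reflects intervocalic voicing: voiceless stops become voiced between vowels. /p/ is underlying.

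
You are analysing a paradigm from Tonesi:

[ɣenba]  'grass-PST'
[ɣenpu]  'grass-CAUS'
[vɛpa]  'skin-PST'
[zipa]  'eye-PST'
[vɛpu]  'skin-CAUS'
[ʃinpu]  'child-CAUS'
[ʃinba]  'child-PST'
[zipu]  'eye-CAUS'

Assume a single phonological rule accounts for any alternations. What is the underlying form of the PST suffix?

/-ba/

The PST morpheme has two allomorphs, [-ba] and [-pa].
By contrast the CAUS suffix keeps its initial [p] throughout — that segment must be underlying.
So the underlying form is /-ba/, and voiced stops become voiceless after a vowel.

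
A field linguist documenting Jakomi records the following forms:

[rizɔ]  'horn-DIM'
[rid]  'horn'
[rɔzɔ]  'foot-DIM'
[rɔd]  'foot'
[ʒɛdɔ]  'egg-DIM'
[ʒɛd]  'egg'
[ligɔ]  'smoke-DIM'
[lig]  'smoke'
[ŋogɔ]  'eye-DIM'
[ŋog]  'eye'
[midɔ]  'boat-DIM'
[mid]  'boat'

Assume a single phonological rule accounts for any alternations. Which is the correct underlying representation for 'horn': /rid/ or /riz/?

/riz/

'horn' shows [z] ~ [d] at the end of the stem ([rizɔ] vs [rid]).
Compare 'boat', with invariant [d] in [midɔ] and [mid]: an analysis with underlying /d/ and a rule producing [z] before the DIM suffix would wrongly predict alternation here too.
So /z/ is underlying, and a rule of word-final hardening — voiced fricatives become stops word-finally — gives [d].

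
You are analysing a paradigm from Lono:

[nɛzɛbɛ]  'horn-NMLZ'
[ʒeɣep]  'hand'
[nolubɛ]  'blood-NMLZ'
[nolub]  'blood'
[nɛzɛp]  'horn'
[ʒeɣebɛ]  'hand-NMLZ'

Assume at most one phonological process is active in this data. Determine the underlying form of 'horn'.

/nɛzɛp/

'horn' shows [b] ~ [p] at the end of the stem ([nɛzɛbɛ] vs [nɛzɛp]).
Compare 'blood', with invariant [b] in [nolubɛ] and [nolub]: an analysis with underlying /b/ and a rule producing [p] in isolation would wrongly predict alternation here too.
So /p/ is underlying, and a rule of intervocalic voicing — voiceless stops become voiced between vowels — gives [b].
So 'horn' = /nɛzɛp/.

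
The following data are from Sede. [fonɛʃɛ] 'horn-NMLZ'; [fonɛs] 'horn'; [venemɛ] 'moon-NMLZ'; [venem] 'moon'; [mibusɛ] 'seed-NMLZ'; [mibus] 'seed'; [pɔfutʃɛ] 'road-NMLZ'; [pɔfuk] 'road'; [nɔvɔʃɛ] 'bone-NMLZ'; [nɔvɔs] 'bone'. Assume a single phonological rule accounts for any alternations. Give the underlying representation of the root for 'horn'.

'horn' shows [ʃ] ~ [s] at the end of the stem ([fonɛʃɛ] vs [fonɛs]).
The stem 'seed' ([mibusɛ], [mibus]) shows [s] unchanged in both environments, so [s] cannot be basic with [ʃ] derived before the NMLZ suffix.
The alternation reflects depalatalization: palato-alveolar /tʃ/ and /ʃ/ become [k] and [s] when no front vowel follows. /ʃ/ is underlying.

/fonɛʃ/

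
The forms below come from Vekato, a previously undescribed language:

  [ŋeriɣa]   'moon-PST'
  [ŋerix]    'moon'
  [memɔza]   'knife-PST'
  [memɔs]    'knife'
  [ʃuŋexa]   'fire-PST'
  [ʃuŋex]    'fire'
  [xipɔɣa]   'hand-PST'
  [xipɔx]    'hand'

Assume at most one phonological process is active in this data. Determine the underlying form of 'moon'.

/ŋeriɣ/

'moon' shows [ɣ] ~ [x] at the end of the stem ([ŋeriɣa] vs [ŋerix]).
But 'fire' keeps [x] in both environments ([ʃuŋexa], [ʃuŋex]), so there is no rule changing /x/ to [ɣ] before the PST suffix.
The underlying segment must be /ɣ/; voiced obstruents become voiceless word-finally, yielding [x] there.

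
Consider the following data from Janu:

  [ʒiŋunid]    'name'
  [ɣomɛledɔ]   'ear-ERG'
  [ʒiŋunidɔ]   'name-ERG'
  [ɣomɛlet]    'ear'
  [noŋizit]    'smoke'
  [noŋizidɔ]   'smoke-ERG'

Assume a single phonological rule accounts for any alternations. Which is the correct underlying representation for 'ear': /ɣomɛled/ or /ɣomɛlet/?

In [ɣomɛlet] and [ɣomɛledɔ] the final segment of 'ear' alternates: [t] ~ [d].
But 'name' keeps [d] in both environments ([ʒiŋunid], [ʒiŋunidɔ]), so there is no rule changing /d/ to [t] in isolation.
The alternation reflects intervocalic voicing: voiceless stops become voiced between vowels. /t/ is underlying.

/ɣomɛlet/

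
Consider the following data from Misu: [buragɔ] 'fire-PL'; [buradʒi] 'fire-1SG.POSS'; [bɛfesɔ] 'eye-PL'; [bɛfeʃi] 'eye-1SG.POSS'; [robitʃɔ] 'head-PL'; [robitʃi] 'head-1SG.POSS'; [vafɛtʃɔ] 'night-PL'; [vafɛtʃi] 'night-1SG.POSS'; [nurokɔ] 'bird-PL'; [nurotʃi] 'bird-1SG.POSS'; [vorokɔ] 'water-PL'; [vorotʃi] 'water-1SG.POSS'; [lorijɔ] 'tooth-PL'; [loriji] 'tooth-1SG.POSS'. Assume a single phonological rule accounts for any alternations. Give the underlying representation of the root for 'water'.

In [vorokɔ] and [vorotʃi] the final segment of 'water' alternates: [k] ~ [tʃ].
But 'head' keeps [tʃ] in both environments ([robitʃɔ], [robitʃi]), so there is no rule changing /tʃ/ to [k] before the PL suffix.
So /k/ is underlying, and a rule of palatalization before a front vowel — /k/, /g/ and /s/ become palato-alveolar [tʃ], [dʒ] and [ʃ] before a front vowel — gives [tʃ].

/vorok/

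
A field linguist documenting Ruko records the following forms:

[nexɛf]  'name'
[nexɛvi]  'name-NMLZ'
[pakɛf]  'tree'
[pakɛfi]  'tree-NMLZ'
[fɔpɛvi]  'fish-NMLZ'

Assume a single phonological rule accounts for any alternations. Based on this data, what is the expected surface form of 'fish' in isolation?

The stem for 'name' ends in [f] in [nexɛf] but [v] in [nexɛvi].
The stem 'tree' ([pakɛf], [pakɛfi]) shows [f] unchanged in both environments, so [f] cannot be basic with [v] derived before the NMLZ suffix.
The underlying segment must be /v/; voiced obstruents become voiceless word-finally, yielding [f] there.
From [fɔpɛvi] the stem 'fish' is /fɔpɛv/; word-finally this yields [fɔpɛf].

[fɔpɛf]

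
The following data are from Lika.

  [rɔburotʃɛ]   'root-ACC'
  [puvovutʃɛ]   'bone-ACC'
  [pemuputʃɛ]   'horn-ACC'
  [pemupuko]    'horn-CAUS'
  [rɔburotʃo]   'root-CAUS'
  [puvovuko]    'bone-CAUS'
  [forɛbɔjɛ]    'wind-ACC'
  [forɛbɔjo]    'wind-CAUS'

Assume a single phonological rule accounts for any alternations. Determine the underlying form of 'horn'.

/pemupuk/

'horn' shows [tʃ] ~ [k] at the end of the stem ([pemuputʃɛ] vs [pemupuko]).
But 'root' keeps [tʃ] in both environments ([rɔburotʃɛ], [rɔburotʃo]), so there is no rule changing /tʃ/ to [k] before the CAUS suffix.
Therefore /k/ is basic and [tʃ] is derived by palatalization before a front vowel (/k/ becomes palato-alveolar [tʃ] before a front vowel).
Hence 'horn' is /pemupuk/ underlyingly.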